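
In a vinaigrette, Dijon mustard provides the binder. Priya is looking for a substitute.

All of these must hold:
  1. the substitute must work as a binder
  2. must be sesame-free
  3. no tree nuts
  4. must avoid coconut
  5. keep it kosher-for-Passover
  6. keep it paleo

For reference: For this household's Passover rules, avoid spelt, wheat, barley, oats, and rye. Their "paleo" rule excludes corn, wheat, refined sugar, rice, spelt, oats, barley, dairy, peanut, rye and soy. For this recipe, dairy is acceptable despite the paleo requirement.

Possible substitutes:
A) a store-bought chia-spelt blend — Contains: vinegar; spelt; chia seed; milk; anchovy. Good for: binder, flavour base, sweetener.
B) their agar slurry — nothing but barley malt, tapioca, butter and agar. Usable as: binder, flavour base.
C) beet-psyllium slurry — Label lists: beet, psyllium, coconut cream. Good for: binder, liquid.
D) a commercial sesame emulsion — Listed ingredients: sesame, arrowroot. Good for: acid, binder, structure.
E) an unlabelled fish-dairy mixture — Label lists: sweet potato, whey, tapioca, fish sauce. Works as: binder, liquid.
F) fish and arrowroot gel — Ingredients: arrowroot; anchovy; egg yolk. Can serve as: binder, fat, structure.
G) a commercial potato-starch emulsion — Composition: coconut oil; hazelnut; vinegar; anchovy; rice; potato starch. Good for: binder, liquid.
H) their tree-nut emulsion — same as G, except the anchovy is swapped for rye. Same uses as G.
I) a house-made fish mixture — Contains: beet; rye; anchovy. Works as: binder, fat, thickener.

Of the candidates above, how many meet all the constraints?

2

A: has spelt, so not kosher-for-Passover; has spelt, so not paleo — no
B: has barley malt, so not kosher-for-Passover; has barley malt, so not paleo — reject
C: has coconut cream, so not coconut-free — reject
D: has sesame, so not sesame-free — out
E: dairy is permitted under the paleo carve-out; nothing else excluded — keep
F: no coconut, no tree nuts — valid
G: has rice, so not paleo; has coconut oil, so not coconut-free (and 1 more) — reject
H: has rye, so not kosher-for-Passover; has rice, so not paleo (and 2 more) — reject
I: has rye, so not kosher-for-Passover; has rye, so not paleo — reject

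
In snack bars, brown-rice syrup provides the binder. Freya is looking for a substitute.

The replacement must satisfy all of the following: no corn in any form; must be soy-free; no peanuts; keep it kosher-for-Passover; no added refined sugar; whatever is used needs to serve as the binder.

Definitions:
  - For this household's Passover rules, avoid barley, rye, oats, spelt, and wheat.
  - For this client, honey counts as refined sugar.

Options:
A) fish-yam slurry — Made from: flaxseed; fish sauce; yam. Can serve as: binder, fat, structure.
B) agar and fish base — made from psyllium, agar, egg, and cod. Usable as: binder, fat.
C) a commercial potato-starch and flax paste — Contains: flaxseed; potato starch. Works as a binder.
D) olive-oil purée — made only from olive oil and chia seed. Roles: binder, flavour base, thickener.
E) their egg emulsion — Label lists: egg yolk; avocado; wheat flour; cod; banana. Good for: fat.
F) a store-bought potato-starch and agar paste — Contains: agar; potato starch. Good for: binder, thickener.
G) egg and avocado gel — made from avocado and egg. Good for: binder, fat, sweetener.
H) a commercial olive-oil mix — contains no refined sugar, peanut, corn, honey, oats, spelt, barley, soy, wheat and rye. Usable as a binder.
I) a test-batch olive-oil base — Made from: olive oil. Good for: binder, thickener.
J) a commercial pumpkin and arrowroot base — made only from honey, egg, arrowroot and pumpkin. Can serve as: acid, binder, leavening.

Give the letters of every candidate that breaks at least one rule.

E, J

A: only fish sauce, yam, and flaxseed; none excluded — valid
B: no-added-sugar, no peanut — keep
C: works as a binder, kosher-for-Passover, no corn — OK
D: works as a binder, no peanut, no corn — OK
E: not usable as a binder; has wheat flour, so not kosher-for-Passover — no
F: every rule checks out — keep
G: nothing on the exclusion list — OK
H: nothing on the exclusion list — keep
I: no peanut, no corn — OK
J: has honey, so not no-added-sugar — out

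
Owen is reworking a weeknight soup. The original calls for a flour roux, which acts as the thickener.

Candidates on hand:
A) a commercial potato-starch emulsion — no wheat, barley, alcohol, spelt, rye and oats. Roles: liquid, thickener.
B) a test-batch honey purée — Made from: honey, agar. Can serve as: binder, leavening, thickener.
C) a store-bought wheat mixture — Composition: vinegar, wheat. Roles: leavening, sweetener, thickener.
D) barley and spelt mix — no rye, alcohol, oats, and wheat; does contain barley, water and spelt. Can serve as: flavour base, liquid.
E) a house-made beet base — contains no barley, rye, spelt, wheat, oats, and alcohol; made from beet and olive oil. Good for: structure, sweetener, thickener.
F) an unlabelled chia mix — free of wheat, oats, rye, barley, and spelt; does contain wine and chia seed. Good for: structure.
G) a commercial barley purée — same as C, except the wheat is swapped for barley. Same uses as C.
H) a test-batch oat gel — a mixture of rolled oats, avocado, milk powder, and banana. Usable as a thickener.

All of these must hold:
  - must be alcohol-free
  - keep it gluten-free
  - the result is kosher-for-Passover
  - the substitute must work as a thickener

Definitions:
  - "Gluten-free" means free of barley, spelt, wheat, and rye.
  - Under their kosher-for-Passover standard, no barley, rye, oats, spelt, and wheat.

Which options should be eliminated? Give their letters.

C, D, F, G, H

A: nothing on the exclusion list — valid
B: only honey and agar; none excluded — keep
C: has wheat, so not gluten-free; has wheat, so not kosher-for-Passover — reject
D: not usable as a thickener; has barley, so not gluten-free (and 1 more) — reject
E: no alcohol, kosher-for-Passover — OK
F: not usable as a thickener; has wine, so not alcohol-free — out
G: has barley, so not gluten-free; has barley, so not kosher-for-Passover — out
H: has rolled oats, so not kosher-for-Passover — no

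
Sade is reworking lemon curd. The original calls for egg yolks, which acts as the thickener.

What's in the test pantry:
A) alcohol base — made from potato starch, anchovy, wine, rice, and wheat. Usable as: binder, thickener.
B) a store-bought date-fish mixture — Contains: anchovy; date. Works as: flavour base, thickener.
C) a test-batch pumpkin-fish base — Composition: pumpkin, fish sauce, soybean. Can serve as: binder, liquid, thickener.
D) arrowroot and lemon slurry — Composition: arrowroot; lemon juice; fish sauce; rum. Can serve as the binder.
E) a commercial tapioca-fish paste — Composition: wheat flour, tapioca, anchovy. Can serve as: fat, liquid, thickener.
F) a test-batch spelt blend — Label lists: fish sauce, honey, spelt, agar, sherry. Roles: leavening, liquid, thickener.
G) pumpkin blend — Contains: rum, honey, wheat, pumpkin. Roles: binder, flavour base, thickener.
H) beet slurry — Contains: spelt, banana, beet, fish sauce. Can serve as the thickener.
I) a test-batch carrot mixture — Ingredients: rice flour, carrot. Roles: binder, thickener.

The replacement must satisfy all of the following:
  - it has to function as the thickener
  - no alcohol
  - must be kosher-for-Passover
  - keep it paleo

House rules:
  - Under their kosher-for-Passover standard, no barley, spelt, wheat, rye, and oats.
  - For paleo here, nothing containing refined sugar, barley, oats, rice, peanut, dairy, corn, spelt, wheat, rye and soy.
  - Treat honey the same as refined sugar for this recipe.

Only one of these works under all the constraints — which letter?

B

A: has wheat, so not kosher-for-Passover; has rice, so not paleo (and 1 more) — reject
B: every rule checks out — valid
C: has soybean, so not paleo — out
D: not usable as a thickener; has rum, so not alcohol-free — no
E: has wheat flour, so not kosher-for-Passover; has wheat flour, so not paleo — no
F: has spelt, so not kosher-for-Passover; has honey, so not paleo (and 1 more) — reject
G: has wheat, so not kosher-for-Passover; has honey, so not paleo (and 1 more) — no
H: has spelt, so not kosher-for-Passover; has spelt, so not paleo — out
I: has rice flour, so not paleo — no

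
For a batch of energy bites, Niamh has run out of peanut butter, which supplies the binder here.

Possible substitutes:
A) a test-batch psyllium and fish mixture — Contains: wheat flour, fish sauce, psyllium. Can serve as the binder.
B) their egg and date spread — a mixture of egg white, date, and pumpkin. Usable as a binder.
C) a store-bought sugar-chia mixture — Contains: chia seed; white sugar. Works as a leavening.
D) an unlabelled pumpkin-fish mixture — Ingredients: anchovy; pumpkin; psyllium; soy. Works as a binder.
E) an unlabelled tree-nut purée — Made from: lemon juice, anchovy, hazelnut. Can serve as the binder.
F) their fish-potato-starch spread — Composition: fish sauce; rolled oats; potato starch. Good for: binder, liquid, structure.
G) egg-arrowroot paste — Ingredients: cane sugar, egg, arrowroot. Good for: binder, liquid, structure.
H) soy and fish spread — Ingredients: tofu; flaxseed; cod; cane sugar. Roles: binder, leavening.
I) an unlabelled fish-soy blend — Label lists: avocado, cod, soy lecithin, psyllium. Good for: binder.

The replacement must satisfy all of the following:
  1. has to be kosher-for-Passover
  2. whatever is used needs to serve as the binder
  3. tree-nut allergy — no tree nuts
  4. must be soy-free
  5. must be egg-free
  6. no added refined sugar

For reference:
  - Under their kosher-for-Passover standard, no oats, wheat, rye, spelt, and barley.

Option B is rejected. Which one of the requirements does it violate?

usable as a binder: satisfied
kosher-for-Passover: satisfied
egg-free: has egg white — fails
no-added-sugar: satisfied
soy-free: satisfied
tree-nut-free: satisfied

egg-free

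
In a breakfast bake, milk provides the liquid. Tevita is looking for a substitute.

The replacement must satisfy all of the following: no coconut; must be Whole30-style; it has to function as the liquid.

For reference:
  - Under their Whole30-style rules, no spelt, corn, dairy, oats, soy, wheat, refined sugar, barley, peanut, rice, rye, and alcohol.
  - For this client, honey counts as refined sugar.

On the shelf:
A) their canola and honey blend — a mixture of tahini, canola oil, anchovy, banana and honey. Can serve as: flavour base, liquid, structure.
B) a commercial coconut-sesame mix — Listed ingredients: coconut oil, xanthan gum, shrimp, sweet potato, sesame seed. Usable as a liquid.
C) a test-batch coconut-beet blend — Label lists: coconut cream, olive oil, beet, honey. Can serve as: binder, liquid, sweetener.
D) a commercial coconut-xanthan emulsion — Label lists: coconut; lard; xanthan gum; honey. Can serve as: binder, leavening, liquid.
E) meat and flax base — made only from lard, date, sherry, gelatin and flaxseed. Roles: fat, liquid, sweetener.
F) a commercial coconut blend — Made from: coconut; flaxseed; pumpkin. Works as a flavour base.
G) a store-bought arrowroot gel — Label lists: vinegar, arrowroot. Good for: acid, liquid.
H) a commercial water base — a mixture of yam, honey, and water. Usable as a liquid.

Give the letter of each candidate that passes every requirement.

G

A: has honey, so not Whole30-style — no
B: has coconut oil, so not coconut-free — reject
C: has honey, so not Whole30-style; has coconut cream, so not coconut-free — reject
D: has honey, so not Whole30-style; has coconut, so not coconut-free — no
E: has sherry, so not Whole30-style — reject
F: not usable as a liquid; has coconut, so not coconut-free — out
G: nothing on the exclusion list — valid
H: has honey, so not Whole30-style — out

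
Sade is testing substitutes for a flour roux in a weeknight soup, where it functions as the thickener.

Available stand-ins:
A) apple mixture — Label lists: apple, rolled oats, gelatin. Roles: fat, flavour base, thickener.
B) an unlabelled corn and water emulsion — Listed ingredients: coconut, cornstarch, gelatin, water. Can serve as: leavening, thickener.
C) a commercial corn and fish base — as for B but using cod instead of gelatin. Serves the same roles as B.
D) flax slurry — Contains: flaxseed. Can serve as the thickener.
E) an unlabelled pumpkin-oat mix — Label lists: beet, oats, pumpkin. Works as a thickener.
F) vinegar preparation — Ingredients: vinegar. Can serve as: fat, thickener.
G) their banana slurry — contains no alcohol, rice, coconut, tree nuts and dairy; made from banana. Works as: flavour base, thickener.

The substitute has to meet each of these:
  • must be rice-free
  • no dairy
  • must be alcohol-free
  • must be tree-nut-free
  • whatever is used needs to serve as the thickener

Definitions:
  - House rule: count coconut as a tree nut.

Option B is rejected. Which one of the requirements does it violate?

usable as a thickener: satisfied
tree-nut-free: has coconut — fails
dairy-free: satisfied
alcohol-free: satisfied
rice-free: satisfied

tree-nut-free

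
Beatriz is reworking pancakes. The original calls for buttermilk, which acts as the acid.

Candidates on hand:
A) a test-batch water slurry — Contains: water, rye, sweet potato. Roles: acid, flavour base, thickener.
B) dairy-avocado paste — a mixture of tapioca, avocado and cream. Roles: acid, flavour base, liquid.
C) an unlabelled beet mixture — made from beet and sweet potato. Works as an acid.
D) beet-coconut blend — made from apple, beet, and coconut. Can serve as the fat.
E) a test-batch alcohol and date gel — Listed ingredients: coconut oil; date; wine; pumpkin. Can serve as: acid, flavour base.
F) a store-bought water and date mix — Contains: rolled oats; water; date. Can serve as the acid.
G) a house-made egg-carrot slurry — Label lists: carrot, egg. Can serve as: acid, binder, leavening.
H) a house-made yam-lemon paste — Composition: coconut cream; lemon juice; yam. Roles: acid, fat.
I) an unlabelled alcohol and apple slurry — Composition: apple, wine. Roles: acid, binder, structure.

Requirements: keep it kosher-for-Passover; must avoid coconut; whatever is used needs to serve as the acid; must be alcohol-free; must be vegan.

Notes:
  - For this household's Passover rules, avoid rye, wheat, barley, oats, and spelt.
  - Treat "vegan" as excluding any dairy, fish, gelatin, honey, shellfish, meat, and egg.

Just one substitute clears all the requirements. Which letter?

A: has rye, so not kosher-for-Passover — out
B: has cream, so not vegan — no
C: vegan, no coconut — OK
D: not usable as an acid; has coconut, so not coconut-free — reject
E: has coconut oil, so not coconut-free; has wine, so not alcohol-free — out
F: has rolled oats, so not kosher-for-Passover — reject
G: has egg, so not vegan — out
H: has coconut cream, so not coconut-free — out
I: has wine, so not alcohol-free — no

C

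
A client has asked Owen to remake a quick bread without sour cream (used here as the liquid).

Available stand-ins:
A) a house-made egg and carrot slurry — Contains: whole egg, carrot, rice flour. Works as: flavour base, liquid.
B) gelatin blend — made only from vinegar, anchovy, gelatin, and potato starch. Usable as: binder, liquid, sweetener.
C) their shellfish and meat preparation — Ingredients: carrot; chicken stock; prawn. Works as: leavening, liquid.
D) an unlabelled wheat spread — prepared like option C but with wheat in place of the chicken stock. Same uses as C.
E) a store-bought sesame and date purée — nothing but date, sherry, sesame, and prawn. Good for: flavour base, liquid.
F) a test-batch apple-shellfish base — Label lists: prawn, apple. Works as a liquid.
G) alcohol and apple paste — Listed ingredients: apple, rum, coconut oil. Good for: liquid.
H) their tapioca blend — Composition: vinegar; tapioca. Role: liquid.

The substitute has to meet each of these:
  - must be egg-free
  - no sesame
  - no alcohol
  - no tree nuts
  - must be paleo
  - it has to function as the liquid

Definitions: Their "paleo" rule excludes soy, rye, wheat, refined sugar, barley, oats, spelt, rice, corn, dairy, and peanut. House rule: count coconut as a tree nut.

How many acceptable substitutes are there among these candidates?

A: has rice flour, so not paleo; has whole egg, so not egg-free — no
B: every rule checks out — valid
C: only chicken stock, prawn and carrot; none excluded — OK
D: has wheat, so not paleo — out
E: has sesame, so not sesame-free; has sherry, so not alcohol-free — out
F: only prawn and apple; none excluded — OK
G: has rum, so not alcohol-free; has coconut oil, so not tree-nut-free — no
H: only tapioca and vinegar; none excluded — valid

4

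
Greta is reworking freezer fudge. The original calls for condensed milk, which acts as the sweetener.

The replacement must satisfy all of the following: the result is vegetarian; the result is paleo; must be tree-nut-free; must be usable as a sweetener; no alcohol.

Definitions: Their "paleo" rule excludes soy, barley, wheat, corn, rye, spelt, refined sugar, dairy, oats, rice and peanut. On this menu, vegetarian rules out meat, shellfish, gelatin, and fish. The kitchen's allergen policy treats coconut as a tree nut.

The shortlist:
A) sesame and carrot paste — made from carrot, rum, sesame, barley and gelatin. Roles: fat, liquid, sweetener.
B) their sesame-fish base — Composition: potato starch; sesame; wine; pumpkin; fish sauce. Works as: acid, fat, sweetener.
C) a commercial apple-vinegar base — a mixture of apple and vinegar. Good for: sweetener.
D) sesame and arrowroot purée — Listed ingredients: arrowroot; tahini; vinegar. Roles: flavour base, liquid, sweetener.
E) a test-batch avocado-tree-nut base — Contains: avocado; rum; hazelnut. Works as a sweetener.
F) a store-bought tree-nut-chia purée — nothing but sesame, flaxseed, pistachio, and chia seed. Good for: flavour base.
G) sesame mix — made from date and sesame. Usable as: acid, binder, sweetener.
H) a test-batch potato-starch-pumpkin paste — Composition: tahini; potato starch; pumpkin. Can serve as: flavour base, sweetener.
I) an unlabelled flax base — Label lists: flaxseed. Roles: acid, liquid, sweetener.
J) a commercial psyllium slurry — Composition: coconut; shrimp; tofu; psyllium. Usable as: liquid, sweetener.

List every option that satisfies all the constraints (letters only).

C, D, G, H, I

A: has barley, so not paleo; has gelatin, so not vegetarian (and 1 more) — no
B: has fish sauce, so not vegetarian; has wine, so not alcohol-free — out
C: only apple and vinegar; none excluded — valid
D: only tahini, arrowroot and vinegar; none excluded — OK
E: has rum, so not alcohol-free; has hazelnut, so not tree-nut-free — reject
F: not usable as a sweetener; has pistachio, so not tree-nut-free — out
G: every rule checks out — valid
H: only tahini, potato starch and pumpkin; none excluded — keep
I: only flaxseed; none excluded — valid
J: has tofu, so not paleo; has shrimp, so not vegetarian (and 1 more) — reject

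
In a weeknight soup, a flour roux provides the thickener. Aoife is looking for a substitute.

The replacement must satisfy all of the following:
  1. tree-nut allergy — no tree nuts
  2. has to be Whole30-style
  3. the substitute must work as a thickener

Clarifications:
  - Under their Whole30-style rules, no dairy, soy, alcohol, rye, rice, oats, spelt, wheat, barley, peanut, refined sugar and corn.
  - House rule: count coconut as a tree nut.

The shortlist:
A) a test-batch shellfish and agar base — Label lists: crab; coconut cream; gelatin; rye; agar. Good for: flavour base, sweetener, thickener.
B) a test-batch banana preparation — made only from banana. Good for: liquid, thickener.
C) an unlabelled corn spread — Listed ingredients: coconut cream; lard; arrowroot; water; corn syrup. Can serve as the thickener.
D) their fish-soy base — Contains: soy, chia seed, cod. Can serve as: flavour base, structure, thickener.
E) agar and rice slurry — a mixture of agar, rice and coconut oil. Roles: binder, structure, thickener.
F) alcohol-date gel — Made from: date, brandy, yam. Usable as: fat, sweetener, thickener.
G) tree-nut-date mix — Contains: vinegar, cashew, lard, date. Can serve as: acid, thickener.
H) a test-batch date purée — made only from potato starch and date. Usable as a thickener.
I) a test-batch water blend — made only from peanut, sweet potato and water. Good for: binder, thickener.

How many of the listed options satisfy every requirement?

2

A: has rye, so not Whole30-style; has coconut cream, so not tree-nut-free — no
B: works as a thickener, tree-nut-free, Whole30-style — keep
C: has corn syrup, so not Whole30-style; has coconut cream, so not tree-nut-free — out
D: has soy, so not Whole30-style — out
E: has rice, so not Whole30-style; has coconut oil, so not tree-nut-free — reject
F: has brandy, so not Whole30-style — out
G: has cashew, so not tree-nut-free — no
H: every rule checks out — valid
I: has peanut, so not Whole30-style — out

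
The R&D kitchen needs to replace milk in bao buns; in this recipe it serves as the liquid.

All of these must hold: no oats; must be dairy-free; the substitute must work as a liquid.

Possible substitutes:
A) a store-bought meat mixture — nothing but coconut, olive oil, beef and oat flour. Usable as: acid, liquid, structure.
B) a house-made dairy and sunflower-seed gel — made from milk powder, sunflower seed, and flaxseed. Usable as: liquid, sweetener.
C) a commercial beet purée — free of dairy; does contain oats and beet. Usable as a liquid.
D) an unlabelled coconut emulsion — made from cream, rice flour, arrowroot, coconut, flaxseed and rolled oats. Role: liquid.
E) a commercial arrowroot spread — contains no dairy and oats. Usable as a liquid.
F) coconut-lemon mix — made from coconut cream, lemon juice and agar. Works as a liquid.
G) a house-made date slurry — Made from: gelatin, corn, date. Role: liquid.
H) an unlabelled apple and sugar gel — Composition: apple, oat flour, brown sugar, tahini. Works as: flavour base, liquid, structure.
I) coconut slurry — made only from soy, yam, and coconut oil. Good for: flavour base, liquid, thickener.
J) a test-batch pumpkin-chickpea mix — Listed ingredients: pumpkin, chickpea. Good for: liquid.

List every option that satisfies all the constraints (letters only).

E, F, G, I, J

A: has oat flour, so not oat-free — reject
B: has milk powder, so not dairy-free — no
C: has oats, so not oat-free — out
D: has rolled oats, so not oat-free; has cream, so not dairy-free — reject
E: no oats, no dairy — OK
F: no dairy, no oats — keep
G: works as a liquid, no oats, no dairy — OK
H: has oat flour, so not oat-free — reject
I: only coconut oil, soy and yam; none excluded — valid
J: every rule checks out — keep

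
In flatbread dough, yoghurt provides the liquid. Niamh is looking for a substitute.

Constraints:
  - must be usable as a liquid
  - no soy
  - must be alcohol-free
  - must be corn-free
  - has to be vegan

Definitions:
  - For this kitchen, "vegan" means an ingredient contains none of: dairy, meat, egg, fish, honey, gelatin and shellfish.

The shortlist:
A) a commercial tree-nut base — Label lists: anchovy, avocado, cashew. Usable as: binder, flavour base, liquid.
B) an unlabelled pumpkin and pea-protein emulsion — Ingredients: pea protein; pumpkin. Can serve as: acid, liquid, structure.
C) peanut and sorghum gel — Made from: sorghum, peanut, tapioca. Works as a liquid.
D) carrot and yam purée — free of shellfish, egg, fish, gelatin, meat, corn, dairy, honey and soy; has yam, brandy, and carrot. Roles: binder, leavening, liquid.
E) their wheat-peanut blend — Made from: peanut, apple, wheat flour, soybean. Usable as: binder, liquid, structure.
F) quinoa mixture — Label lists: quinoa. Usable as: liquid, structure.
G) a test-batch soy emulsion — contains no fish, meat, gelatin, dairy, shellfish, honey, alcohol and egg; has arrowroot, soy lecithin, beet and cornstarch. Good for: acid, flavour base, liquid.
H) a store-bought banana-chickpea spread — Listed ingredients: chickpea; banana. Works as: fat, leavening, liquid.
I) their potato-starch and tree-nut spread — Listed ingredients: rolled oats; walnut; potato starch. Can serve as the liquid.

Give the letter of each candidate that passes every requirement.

A: has anchovy, so not vegan — reject
B: every rule checks out — valid
C: all constraints satisfied — valid
D: has brandy, so not alcohol-free — no
E: has soybean, so not soy-free — out
F: only quinoa; none excluded — valid
G: has soy lecithin, so not soy-free; has cornstarch, so not corn-free — reject
H: every rule checks out — OK
I: no alcohol, no soy — keep

B, C, F, H, I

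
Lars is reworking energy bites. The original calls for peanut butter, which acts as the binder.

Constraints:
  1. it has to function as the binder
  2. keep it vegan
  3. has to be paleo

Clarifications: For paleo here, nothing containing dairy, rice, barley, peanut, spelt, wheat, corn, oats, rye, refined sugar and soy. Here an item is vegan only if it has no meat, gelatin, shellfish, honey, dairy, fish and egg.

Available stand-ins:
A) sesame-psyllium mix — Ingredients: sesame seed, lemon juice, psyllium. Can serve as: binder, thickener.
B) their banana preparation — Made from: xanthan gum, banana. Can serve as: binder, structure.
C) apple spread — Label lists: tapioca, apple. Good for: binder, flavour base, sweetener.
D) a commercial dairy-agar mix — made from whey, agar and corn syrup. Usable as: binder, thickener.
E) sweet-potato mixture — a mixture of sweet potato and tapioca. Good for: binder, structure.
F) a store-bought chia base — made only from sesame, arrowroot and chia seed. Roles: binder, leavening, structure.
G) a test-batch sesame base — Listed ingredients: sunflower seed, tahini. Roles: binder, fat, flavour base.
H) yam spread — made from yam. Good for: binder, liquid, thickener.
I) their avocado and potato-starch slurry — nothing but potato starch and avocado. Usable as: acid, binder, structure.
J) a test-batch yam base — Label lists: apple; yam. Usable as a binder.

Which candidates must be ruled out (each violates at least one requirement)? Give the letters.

A: vegan, paleo — OK
B: only xanthan gum and banana; none excluded — valid
C: vegan, paleo — keep
D: has corn syrup, so not paleo; has whey, so not vegan — reject
E: only tapioca and sweet potato; none excluded — OK
F: only sesame, chia seed and arrowroot; none excluded — OK
G: only tahini and sunflower seed; none excluded — keep
H: paleo, vegan — OK
I: all constraints satisfied — OK
J: only apple and yam; none excluded — valid

D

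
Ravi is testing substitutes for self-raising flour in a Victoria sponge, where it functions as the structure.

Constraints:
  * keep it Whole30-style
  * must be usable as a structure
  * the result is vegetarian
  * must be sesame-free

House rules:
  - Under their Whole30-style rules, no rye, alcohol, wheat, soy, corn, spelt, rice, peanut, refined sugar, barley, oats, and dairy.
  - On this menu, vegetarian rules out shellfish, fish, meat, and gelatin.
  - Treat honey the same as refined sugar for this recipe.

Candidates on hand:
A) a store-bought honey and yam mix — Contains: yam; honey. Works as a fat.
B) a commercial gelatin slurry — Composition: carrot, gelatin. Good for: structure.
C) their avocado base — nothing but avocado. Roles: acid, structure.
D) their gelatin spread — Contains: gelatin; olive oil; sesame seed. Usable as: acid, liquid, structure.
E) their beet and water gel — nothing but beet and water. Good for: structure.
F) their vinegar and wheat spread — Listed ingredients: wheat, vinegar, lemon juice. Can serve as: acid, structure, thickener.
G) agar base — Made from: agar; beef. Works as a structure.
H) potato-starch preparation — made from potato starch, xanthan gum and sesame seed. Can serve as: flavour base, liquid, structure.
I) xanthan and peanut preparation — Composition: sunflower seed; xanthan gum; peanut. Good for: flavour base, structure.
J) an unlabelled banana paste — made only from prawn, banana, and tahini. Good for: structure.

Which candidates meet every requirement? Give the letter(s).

C, E

A: not usable as a structure; has honey, so not Whole30-style — out
B: has gelatin, so not vegetarian — reject
C: only avocado; none excluded — OK
D: has gelatin, so not vegetarian; has sesame seed, so not sesame-free — no
E: nothing on the exclusion list — keep
F: has wheat, so not Whole30-style — out
G: has beef, so not vegetarian — reject
H: has sesame seed, so not sesame-free — out
I: has peanut, so not Whole30-style — no
J: has prawn, so not vegetarian; has tahini, so not sesame-free — reject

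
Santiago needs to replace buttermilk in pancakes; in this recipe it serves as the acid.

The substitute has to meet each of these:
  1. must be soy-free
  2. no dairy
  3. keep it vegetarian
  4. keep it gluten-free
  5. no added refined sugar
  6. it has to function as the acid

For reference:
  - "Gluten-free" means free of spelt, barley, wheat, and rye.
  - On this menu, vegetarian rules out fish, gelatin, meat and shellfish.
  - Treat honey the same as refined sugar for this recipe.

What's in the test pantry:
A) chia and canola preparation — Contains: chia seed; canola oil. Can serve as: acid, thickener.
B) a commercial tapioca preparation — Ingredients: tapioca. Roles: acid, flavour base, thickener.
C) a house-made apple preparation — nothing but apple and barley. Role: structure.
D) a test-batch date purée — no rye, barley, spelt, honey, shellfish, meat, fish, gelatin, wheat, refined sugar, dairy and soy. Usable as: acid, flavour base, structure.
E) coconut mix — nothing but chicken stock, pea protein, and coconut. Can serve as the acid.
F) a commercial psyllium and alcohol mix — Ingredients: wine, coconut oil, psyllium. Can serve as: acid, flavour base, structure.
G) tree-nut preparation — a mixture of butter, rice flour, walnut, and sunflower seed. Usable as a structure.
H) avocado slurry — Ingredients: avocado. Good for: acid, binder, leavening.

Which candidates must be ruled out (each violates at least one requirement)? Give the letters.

C, E, G

A: every rule checks out — keep
B: nothing on the exclusion list — OK
C: not usable as an acid; has barley, so not gluten-free — out
D: works as an acid, gluten-free, no dairy — OK
E: has chicken stock, so not vegetarian — out
F: works as an acid, gluten-free, no-added-sugar — OK
G: not usable as an acid; has butter, so not dairy-free — no
H: only avocado; none excluded — OK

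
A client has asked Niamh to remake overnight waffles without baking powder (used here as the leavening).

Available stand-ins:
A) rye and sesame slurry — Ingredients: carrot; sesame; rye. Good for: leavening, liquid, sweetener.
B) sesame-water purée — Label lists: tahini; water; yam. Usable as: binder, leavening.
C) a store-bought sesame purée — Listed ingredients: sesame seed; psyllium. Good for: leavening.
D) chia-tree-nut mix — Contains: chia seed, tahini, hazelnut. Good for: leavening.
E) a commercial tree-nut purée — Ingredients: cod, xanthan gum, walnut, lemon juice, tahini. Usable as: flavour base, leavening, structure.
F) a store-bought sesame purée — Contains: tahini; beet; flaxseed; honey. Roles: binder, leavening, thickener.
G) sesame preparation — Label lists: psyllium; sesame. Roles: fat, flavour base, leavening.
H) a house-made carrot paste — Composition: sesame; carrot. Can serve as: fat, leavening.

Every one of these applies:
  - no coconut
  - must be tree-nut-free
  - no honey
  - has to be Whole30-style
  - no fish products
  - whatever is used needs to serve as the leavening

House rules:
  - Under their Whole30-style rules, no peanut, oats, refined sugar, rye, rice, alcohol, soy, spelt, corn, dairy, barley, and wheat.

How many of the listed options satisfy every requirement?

4

A: has rye, so not Whole30-style — no
B: only tahini, yam and water; none excluded — OK
C: only sesame seed and psyllium; none excluded — OK
D: has hazelnut, so not tree-nut-free — reject
E: has walnut, so not tree-nut-free; has cod, so not fish-free — out
F: has honey, so not honey-free — reject
G: works as a leavening, no coconut, no honey — OK
H: nothing on the exclusion list — valid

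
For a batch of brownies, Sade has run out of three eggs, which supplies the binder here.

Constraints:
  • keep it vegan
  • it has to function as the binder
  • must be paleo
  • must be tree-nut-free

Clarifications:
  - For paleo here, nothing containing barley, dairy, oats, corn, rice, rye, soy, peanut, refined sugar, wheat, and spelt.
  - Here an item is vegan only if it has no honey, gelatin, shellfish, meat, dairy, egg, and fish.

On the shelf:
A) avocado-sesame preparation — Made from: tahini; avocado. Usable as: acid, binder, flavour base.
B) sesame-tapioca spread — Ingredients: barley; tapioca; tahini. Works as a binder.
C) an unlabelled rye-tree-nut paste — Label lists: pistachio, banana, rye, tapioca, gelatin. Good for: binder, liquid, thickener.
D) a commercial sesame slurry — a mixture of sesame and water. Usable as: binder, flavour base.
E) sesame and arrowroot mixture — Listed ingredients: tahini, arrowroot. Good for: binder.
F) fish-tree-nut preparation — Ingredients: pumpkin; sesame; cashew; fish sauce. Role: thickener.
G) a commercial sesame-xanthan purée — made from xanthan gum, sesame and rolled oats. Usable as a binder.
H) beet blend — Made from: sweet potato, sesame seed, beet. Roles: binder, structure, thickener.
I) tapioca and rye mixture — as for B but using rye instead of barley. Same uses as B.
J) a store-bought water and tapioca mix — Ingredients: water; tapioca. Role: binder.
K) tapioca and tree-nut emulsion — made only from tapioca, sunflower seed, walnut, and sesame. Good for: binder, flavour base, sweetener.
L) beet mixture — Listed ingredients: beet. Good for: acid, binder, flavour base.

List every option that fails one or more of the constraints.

A: all constraints satisfied — valid
B: has barley, so not paleo — no
C: has rye, so not paleo; has gelatin, so not vegan (and 1 more) — reject
D: works as a binder, vegan, no tree nuts — valid
E: works as a binder, vegan, paleo — OK
F: not usable as a binder; has fish sauce, so not vegan (and 1 more) — no
G: has rolled oats, so not paleo — no
H: only sesame seed, sweet potato and beet; none excluded — OK
I: has rye, so not paleo — no
J: only water and tapioca; none excluded — keep
K: has walnut, so not tree-nut-free — reject
L: only beet; none excluded — OK

B, C, F, G, I, K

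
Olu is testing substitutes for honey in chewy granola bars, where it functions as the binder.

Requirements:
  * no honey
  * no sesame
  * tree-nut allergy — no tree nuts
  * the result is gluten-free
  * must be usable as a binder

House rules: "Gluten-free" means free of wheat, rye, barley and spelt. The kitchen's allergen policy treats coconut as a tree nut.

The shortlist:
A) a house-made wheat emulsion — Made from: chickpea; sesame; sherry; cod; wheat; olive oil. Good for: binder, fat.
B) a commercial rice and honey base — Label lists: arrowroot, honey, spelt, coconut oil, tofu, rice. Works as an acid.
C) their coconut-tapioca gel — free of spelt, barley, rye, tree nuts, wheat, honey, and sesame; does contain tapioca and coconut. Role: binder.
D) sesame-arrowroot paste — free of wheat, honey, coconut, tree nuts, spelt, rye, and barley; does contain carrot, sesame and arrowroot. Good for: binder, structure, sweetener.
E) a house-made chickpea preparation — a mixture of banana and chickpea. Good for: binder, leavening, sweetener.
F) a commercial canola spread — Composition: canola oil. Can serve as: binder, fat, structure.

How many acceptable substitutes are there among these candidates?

A: has wheat, so not gluten-free; has sesame, so not sesame-free — no
B: not usable as a binder; has spelt, so not gluten-free (and 2 more) — reject
C: has coconut, so not tree-nut-free — reject
D: has sesame, so not sesame-free — no
E: gluten-free, no sesame — valid
F: only canola oil; none excluded — valid

2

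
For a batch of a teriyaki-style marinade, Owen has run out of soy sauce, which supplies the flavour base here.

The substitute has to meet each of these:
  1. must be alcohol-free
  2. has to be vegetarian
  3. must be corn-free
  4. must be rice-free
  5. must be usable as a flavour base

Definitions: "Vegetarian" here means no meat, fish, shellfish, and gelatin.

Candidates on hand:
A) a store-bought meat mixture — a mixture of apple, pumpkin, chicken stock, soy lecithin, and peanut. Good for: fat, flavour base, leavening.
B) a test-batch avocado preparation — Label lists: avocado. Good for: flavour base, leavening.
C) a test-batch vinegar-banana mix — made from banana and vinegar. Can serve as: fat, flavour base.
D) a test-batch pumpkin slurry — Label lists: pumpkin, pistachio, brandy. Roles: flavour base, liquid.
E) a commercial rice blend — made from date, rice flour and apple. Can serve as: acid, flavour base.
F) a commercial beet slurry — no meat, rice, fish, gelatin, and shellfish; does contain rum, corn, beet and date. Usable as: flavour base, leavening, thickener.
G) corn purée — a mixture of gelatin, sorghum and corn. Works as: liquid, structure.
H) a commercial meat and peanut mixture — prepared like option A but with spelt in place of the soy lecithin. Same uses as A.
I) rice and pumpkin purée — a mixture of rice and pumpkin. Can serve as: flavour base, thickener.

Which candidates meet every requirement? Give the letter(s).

A: has chicken stock, so not vegetarian — no
B: only avocado; none excluded — keep
C: all constraints satisfied — OK
D: has brandy, so not alcohol-free — no
E: has rice flour, so not rice-free — out
F: has rum, so not alcohol-free; has corn, so not corn-free — out
G: not usable as a flavour base; has gelatin, so not vegetarian (and 1 more) — out
H: has chicken stock, so not vegetarian — reject
I: has rice, so not rice-free — reject

B, C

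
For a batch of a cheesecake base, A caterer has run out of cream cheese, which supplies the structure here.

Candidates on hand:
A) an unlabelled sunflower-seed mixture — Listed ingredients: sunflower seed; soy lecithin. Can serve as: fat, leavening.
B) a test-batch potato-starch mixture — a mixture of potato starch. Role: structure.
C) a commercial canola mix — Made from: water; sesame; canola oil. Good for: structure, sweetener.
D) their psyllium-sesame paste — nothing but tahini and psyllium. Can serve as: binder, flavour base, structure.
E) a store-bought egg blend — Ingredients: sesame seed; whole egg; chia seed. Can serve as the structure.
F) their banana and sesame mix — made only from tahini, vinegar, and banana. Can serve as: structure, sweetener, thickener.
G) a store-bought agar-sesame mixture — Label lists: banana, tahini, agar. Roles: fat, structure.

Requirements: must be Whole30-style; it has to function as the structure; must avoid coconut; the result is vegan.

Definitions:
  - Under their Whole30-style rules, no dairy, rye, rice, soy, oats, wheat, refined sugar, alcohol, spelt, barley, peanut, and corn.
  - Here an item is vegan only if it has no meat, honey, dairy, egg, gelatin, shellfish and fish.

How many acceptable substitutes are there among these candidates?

A: not usable as a structure; has soy lecithin, so not Whole30-style — no
B: works as a structure, vegan, Whole30-style — keep
C: works as a structure, vegan, no coconut — OK
D: works as a structure, vegan, Whole30-style — valid
E: has whole egg, so not vegan — reject
F: works as a structure, Whole30-style, no coconut — OK
G: only tahini, agar, and banana; none excluded — OK

5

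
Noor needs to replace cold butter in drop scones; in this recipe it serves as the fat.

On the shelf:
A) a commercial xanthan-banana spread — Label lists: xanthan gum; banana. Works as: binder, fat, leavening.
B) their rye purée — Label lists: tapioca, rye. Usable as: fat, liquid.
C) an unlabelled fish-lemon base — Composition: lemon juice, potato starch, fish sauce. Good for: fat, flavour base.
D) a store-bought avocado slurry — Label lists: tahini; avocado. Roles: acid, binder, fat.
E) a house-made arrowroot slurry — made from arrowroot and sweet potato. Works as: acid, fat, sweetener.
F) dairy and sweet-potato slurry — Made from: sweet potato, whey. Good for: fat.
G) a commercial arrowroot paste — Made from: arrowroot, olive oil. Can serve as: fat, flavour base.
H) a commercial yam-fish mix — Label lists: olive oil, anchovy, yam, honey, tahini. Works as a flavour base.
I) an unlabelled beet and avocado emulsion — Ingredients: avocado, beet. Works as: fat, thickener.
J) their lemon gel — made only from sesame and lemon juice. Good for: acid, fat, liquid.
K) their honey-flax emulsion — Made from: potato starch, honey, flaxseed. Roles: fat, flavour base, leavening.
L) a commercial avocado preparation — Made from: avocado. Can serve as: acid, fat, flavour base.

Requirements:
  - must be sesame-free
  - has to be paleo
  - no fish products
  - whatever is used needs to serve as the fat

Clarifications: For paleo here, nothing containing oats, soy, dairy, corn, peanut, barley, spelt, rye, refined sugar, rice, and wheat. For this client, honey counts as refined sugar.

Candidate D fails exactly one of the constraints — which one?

usable as a fat: satisfied
paleo: satisfied
fish-free: satisfied
sesame-free: has tahini — fails

sesame-free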